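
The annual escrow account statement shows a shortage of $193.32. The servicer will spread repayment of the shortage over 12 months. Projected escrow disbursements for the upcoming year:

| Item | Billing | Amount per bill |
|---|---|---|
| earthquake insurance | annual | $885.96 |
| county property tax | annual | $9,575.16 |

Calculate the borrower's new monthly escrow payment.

$887.87

Earthquake insurance = $885.96 per year
County property tax = $9,575.16 per year
Annual escrow total = $10,461.12
Base monthly escrow = $10,461.12 / 12 = $871.76
Shortage spread = $193.32 ÷ 12 = $16.11/mo
New monthly escrow = $871.76 + $16.11 = $887.87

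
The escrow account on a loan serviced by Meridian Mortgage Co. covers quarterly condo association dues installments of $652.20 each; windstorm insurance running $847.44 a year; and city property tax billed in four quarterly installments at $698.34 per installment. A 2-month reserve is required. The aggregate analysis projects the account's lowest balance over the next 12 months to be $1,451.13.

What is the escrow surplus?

Condo association dues: $652.20 × 4 = $2,608.80/yr
Windstorm insurance: $847.44/yr
City property tax: $698.34 × 4 = $2,793.36/yr
Annual escrow total = $6,249.60
Monthly = $6,249.60 / 12 = $520.80
Cushion = 2 × $520.80 = $1,041.60
Excess over cushion: $1,451.13 − $1,041.60 = $409.53

$409.53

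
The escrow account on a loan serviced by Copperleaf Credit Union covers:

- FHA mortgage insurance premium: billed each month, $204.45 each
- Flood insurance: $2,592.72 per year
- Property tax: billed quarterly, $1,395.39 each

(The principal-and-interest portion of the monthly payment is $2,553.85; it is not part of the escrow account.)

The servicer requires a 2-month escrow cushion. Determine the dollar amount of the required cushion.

FHA mortgage insurance premium — $204.45 × 12 = $2,453.40
Flood insurance — $2,592.72
Property tax — $1,395.39 × 4 = $5,581.56
Yearly total = $2,453.40 + $2,592.72 + $5,581.56 = $10,627.68
Monthly = $10,627.68 / 12 = $885.64
Cushion = 2 × $885.64 = $1,771.28

$1,771.28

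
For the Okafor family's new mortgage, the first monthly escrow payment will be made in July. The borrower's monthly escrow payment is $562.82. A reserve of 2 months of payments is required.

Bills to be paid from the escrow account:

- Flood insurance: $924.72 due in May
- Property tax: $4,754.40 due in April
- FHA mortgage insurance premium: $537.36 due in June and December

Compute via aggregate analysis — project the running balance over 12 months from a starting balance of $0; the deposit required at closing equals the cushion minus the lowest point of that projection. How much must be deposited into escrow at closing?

Cushion = 2 × $562.82 = $1,125.64
Trial balance (start $0, +$562.82 each month, − disbursements):
  Jul: +$562.82 → $562.82
  Aug: +$562.82 → $1,125.64
  Sep: +$562.82 → $1,688.46
  Oct: +$562.82 → $2,251.28
  Nov: +$562.82 → $2,814.10
  Dec: +$562.82 − $537.36 → $2,839.56
  Jan: +$562.82 → $3,402.38
  Feb: +$562.82 → $3,965.20
  Mar: +$562.82 → $4,528.02
  Apr: +$562.82 − $4,754.40 → $336.44
  May: +$562.82 − $924.72 → -$25.46
  Jun: +$562.82 − $537.36 → $0.00
Lowest trial balance = -$25.46 (May)
Initial deposit = cushion − low point = $1,125.64 − (-$25.46) = $1,151.10

$1,151.10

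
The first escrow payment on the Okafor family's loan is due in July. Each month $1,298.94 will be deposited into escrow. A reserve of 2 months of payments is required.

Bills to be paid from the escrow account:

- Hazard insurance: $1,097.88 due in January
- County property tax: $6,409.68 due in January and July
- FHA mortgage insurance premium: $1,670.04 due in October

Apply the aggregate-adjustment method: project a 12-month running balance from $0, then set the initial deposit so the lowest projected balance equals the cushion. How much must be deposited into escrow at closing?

Cushion = 2 × $1,298.94 = $2,597.88
Trial balance (start $0, +$1,298.94 each month, − disbursements):
  Jul: +$1,298.94 − $6,409.68 → -$5,110.74
  Aug: +$1,298.94 → -$3,811.80
  Sep: +$1,298.94 → -$2,512.86
  Oct: +$1,298.94 − $1,670.04 → -$2,883.96
  Nov: +$1,298.94 → -$1,585.02
  Dec: +$1,298.94 → -$286.08
  Jan: +$1,298.94 − $7,507.56 → -$6,494.70
  Feb: +$1,298.94 → -$5,195.76
  Mar: +$1,298.94 → -$3,896.82
  Apr: +$1,298.94 → -$2,597.88
  May: +$1,298.94 → -$1,298.94
  Jun: +$1,298.94 → $0.00
Lowest trial balance = -$6,494.70 (Jan)
Initial deposit = cushion − low point = $2,597.88 − (-$6,494.70) = $9,092.58

$9,092.58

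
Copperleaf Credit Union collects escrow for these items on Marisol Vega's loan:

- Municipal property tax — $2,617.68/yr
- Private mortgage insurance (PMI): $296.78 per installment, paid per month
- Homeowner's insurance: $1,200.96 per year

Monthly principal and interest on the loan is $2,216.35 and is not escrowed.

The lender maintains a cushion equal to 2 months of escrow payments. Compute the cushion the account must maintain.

$1,230.00

Municipal property tax = $2,617.68 per year
Private mortgage insurance (PMI) = $296.78 × 12 = $3,561.36 per year
Homeowner's insurance = $1,200.96 per year
Annual escrow total = $2,617.68 + $3,561.36 + $1,200.96 = $7,380.00
Monthly escrow = $7,380.00 ÷ 12 = $615.00
Cushion = 2 × $615.00 = $1,230.00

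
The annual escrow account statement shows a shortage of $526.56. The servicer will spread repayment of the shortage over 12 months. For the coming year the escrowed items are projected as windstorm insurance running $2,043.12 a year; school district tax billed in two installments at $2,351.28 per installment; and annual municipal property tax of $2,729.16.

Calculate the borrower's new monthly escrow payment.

$833.45

Windstorm insurance: $2,043.12 annually
School district tax: $2,351.28 × 2 = $4,702.56 annually
Municipal property tax: $2,729.16 annually
Combined annual = $2,043.12 + $4,702.56 + $2,729.16 = $9,474.84
Per month = $9,474.84 / 12 = $789.57
Shortage spread = $526.56 ÷ 12 = $43.88/mo
Adjusted monthly = $789.57 + $43.88 = $833.45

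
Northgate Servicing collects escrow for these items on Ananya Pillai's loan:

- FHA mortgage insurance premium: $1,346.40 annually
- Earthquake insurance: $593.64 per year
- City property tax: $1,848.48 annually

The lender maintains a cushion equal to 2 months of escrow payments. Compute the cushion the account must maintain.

$631.42

FHA mortgage insurance premium = $1,346.40 per year
Earthquake insurance = $593.64 per year
City property tax = $1,848.48 per year
Total per year = $1,346.40 + $593.64 + $1,848.48 = $3,788.52
Base monthly escrow = $3,788.52 ÷ 12 = $315.71
Reserve = 2 × $315.71 = $631.42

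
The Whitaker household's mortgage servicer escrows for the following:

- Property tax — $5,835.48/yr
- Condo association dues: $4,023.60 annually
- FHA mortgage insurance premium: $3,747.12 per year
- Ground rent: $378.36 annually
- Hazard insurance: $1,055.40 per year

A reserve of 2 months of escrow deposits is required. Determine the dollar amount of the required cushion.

$2,506.66

Property tax: $5,835.48 per year
Condo association dues: $4,023.60 per year
FHA mortgage insurance premium: $3,747.12 per year
Ground rent: $378.36 per year
Hazard insurance: $1,055.40 per year
Total per year = $5,835.48 + $4,023.60 + $3,747.12 + $378.36 + $1,055.40 = $15,039.96
Monthly = $15,039.96 ÷ 12 = $1,253.33
Reserve = 2 × $1,253.33 = $2,506.66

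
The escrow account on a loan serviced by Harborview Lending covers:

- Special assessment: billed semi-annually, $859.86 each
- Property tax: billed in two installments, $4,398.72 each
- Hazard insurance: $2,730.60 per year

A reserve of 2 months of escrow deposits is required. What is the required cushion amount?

Special assessment: $859.86 × 2 = $1,719.72
Property tax: $4,398.72 × 2 = $8,797.44
Hazard insurance: $2,730.60
Total per year = $13,247.76
Base monthly escrow = $13,247.76 ÷ 12 = $1,103.98
Required cushion = 2 × $1,103.98 = $2,207.96

$2,207.96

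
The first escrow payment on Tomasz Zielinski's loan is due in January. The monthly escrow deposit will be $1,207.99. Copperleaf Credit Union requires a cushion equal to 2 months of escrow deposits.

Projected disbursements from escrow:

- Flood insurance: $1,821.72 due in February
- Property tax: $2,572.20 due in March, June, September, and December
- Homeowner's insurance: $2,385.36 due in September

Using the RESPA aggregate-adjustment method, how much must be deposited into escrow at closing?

$3,467.75

Cushion = 2 × $1,207.99 = $2,415.98
Trial balance (start $0, +$1,207.99 each month, − disbursements):
  Jan: +$1,207.99 → $1,207.99
  Feb: +$1,207.99 − $1,821.72 → $594.26
  Mar: +$1,207.99 − $2,572.20 → -$769.95
  Apr: +$1,207.99 → $438.04
  May: +$1,207.99 → $1,646.03
  Jun: +$1,207.99 − $2,572.20 → $281.82
  Jul: +$1,207.99 → $1,489.81
  Aug: +$1,207.99 → $2,697.80
  Sep: +$1,207.99 − $4,957.56 → -$1,051.77
  Oct: +$1,207.99 → $156.22
  Nov: +$1,207.99 → $1,364.21
  Dec: +$1,207.99 − $2,572.20 → $0.00
Lowest trial balance = -$1,051.77 (Sep)
Initial deposit = cushion − low point = $2,415.98 − (-$1,051.77) = $3,467.75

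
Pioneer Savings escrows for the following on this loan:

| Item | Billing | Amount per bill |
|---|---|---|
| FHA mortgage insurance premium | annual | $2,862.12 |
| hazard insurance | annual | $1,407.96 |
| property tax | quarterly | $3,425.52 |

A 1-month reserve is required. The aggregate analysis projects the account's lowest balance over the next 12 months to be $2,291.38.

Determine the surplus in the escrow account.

FHA mortgage insurance premium — $2,862.12 per year
Hazard insurance — $1,407.96 per year
Property tax — $3,425.52 × 4 = $13,702.08 per year
Total per year = $2,862.12 + $1,407.96 + $13,702.08 = $17,972.16
Monthly escrow = $17,972.16 ÷ 12 = $1,497.68
Cushion = 1 × $1,497.68 = $1,497.68
Surplus = $2,291.38 − $1,497.68 = $793.70

$793.70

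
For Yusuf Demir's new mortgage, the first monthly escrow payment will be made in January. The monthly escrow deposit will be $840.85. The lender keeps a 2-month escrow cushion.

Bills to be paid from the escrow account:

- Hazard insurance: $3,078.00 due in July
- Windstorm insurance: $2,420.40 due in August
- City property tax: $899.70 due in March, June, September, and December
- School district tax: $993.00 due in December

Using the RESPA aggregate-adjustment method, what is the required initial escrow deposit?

Cushion = 2 × $840.85 = $1,681.70
Trial balance (start $0, +$840.85 each month, − disbursements):
  Jan: +$840.85 → $840.85
  Feb: +$840.85 → $1,681.70
  Mar: +$840.85 − $899.70 → $1,622.85
  Apr: +$840.85 → $2,463.70
  May: +$840.85 → $3,304.55
  Jun: +$840.85 − $899.70 → $3,245.70
  Jul: +$840.85 − $3,078.00 → $1,008.55
  Aug: +$840.85 − $2,420.40 → -$571.00
  Sep: +$840.85 − $899.70 → -$629.85
  Oct: +$840.85 → $211.00
  Nov: +$840.85 → $1,051.85
  Dec: +$840.85 − $1,892.70 → $0.00
Lowest trial balance = -$629.85 (Sep)
Initial deposit = cushion − low point = $1,681.70 − (-$629.85) = $2,311.55

$2,311.55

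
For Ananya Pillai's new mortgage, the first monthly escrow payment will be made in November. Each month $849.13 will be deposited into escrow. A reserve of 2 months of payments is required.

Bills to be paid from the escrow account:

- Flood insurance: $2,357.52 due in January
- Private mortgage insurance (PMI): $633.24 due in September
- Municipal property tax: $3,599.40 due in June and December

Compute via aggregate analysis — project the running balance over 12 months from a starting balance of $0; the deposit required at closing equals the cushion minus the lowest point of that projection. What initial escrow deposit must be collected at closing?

$5,107.79

Cushion = 2 × $849.13 = $1,698.26
Trial balance (start $0, +$849.13 each month, − disbursements):
  Nov: +$849.13 → $849.13
  Dec: +$849.13 − $3,599.40 → -$1,901.14
  Jan: +$849.13 − $2,357.52 → -$3,409.53
  Feb: +$849.13 → -$2,560.40
  Mar: +$849.13 → -$1,711.27
  Apr: +$849.13 → -$862.14
  May: +$849.13 → -$13.01
  Jun: +$849.13 − $3,599.40 → -$2,763.28
  Jul: +$849.13 → -$1,914.15
  Aug: +$849.13 → -$1,065.02
  Sep: +$849.13 − $633.24 → -$849.13
  Oct: +$849.13 → $0.00
Lowest trial balance = -$3,409.53 (Jan)
Initial deposit = cushion − low point = $1,698.26 − (-$3,409.53) = $5,107.79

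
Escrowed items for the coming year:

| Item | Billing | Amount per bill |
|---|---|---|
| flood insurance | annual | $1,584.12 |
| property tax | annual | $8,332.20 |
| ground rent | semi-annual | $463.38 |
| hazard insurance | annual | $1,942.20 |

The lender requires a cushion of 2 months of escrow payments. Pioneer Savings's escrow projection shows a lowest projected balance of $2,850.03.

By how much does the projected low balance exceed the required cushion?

$719.15

Flood insurance: $1,584.12 annually
Property tax: $8,332.20 annually
Ground rent: $463.38 × 2 = $926.76 annually
Hazard insurance: $1,942.20 annually
Total per year = $12,785.28
Per month = $12,785.28 ÷ 12 = $1,065.44
Cushion = 2 × $1,065.44 = $2,130.88
Excess over cushion: $2,850.03 − $2,130.88 = $719.15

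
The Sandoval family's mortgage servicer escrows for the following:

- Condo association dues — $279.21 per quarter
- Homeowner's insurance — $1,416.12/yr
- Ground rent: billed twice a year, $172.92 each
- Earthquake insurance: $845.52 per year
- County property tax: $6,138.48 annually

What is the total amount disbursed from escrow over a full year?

Condo association dues — $279.21 × 4 = $1,116.84 annually
Homeowner's insurance — $1,416.12 annually
Ground rent — $172.92 × 2 = $345.84 annually
Earthquake insurance — $845.52 annually
County property tax — $6,138.48 annually
Annual escrow total = $9,862.80

$9,862.80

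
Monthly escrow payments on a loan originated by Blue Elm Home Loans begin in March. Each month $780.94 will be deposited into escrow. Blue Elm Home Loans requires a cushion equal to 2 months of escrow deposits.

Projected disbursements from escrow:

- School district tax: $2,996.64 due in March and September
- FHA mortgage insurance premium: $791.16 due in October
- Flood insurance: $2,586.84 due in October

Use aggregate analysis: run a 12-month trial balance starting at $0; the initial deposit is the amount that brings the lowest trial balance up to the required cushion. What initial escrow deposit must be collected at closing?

Cushion = 2 × $780.94 = $1,561.88
Trial balance (start $0, +$780.94 each month, − disbursements):
  Mar: +$780.94 − $2,996.64 → -$2,215.70
  Apr: +$780.94 → -$1,434.76
  May: +$780.94 → -$653.82
  Jun: +$780.94 → $127.12
  Jul: +$780.94 → $908.06
  Aug: +$780.94 → $1,689.00
  Sep: +$780.94 − $2,996.64 → -$526.70
  Oct: +$780.94 − $3,378.00 → -$3,123.76
  Nov: +$780.94 → -$2,342.82
  Dec: +$780.94 → -$1,561.88
  Jan: +$780.94 → -$780.94
  Feb: +$780.94 → $0.00
Lowest trial balance = -$3,123.76 (Oct)
Initial deposit = cushion − low point = $1,561.88 − (-$3,123.76) = $4,685.64

$4,685.64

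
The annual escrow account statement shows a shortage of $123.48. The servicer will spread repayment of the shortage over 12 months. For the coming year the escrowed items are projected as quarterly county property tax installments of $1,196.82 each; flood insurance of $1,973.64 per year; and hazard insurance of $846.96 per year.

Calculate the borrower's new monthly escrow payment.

County property tax: $1,196.82 × 4 = $4,787.28
Flood insurance: $1,973.64
Hazard insurance: $846.96
Annual escrow total = $4,787.28 + $1,973.64 + $846.96 = $7,607.88
Monthly = $7,607.88 ÷ 12 = $633.99
Shortage per month = $123.48 / 12 = $10.29
Adjusted monthly = $633.99 + $10.29 = $644.28

$644.28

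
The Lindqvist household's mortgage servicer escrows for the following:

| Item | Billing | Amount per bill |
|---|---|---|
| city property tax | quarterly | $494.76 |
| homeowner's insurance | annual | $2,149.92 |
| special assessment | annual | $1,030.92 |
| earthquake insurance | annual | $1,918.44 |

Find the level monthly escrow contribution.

$589.86

City property tax — $494.76 × 4 = $1,979.04 per year
Homeowner's insurance — $2,149.92 per year
Special assessment — $1,030.92 per year
Earthquake insurance — $1,918.44 per year
Annual escrow total = $1,979.04 + $2,149.92 + $1,030.92 + $1,918.44 = $7,078.32
Base monthly escrow = $7,078.32 ÷ 12 = $589.86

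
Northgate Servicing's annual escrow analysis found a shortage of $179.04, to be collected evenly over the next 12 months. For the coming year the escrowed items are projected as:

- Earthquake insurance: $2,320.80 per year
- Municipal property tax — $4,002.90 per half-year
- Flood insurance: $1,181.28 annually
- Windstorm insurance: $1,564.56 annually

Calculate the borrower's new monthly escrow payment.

$1,104.29

Earthquake insurance: $2,320.80 annually
Municipal property tax: $4,002.90 × 2 = $8,005.80 annually
Flood insurance: $1,181.28 annually
Windstorm insurance: $1,564.56 annually
Combined annual = $2,320.80 + $8,005.80 + $1,181.28 + $1,564.56 = $13,072.44
Monthly = $13,072.44 ÷ 12 = $1,089.37
Monthly shortage recovery: $179.04 ÷ 12 = $14.92
New monthly escrow = $1,089.37 + $14.92 = $1,104.29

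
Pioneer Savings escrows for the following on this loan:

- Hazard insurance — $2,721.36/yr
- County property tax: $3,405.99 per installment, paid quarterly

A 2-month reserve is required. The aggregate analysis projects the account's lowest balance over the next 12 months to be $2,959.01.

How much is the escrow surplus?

$234.79

Hazard insurance: $2,721.36
County property tax: $3,405.99 × 4 = $13,623.96
Total annual escrow = $16,345.32
Monthly = $16,345.32 ÷ 12 = $1,362.11
Required cushion = 2 × $1,362.11 = $2,724.22
Excess over cushion: $2,959.01 − $2,724.22 = $234.79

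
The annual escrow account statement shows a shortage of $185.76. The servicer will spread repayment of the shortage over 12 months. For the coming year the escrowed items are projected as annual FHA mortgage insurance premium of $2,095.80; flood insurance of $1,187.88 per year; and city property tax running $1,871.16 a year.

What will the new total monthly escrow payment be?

FHA mortgage insurance premium: $2,095.80/yr
Flood insurance: $1,187.88/yr
City property tax: $1,871.16/yr
Combined annual = $5,154.84
Monthly = $5,154.84 / 12 = $429.57
Shortage spread = $185.76 ÷ 12 = $15.48/mo
New monthly escrow = $429.57 + $15.48 = $445.05

$445.05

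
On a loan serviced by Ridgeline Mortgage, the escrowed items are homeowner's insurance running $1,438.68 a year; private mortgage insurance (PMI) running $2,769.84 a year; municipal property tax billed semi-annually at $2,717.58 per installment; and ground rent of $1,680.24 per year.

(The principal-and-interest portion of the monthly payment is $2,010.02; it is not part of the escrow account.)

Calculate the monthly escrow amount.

Homeowner's insurance: $1,438.68 per year
Private mortgage insurance (PMI): $2,769.84 per year
Municipal property tax: $2,717.58 × 2 = $5,435.16 per year
Ground rent: $1,680.24 per year
Yearly total = $11,323.92
Per month = $11,323.92 ÷ 12 = $943.66

$943.66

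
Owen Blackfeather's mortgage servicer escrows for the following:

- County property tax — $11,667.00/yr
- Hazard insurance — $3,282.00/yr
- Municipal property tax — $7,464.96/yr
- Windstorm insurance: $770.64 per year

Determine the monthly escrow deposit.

$1,932.05

County property tax = $11,667.00/yr
Hazard insurance = $3,282.00/yr
Municipal property tax = $7,464.96/yr
Windstorm insurance = $770.64/yr
Total per year = $11,667.00 + $3,282.00 + $7,464.96 + $770.64 = $23,184.60
Per month = $23,184.60 / 12 = $1,932.05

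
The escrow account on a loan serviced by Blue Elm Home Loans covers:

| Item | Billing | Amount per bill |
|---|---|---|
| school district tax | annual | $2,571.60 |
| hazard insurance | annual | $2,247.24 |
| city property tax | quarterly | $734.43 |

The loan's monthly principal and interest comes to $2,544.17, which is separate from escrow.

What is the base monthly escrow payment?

School district tax = $2,571.60
Hazard insurance = $2,247.24
City property tax = $734.43 × 4 = $2,937.72
Total per year = $7,756.56
Per month = $7,756.56 ÷ 12 = $646.38

$646.38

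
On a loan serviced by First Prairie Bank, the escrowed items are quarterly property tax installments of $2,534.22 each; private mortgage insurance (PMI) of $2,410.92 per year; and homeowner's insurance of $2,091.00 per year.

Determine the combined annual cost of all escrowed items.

Property tax — $2,534.22 × 4 = $10,136.88 per year
Private mortgage insurance (PMI) — $2,410.92 per year
Homeowner's insurance — $2,091.00 per year
Annual escrow total = $14,638.80

$14,638.80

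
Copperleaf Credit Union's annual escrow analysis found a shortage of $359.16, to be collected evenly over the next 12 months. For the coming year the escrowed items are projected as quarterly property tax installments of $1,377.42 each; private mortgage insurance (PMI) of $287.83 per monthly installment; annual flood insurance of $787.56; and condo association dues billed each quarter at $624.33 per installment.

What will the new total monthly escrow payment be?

$1,050.64

Property tax = $1,377.42 × 4 = $5,509.68/yr
Private mortgage insurance (PMI) = $287.83 × 12 = $3,453.96/yr
Flood insurance = $787.56/yr
Condo association dues = $624.33 × 4 = $2,497.32/yr
Total per year = $5,509.68 + $3,453.96 + $787.56 + $2,497.32 = $12,248.52
Monthly = $12,248.52 ÷ 12 = $1,020.71
Shortage per month = $359.16 / 12 = $29.93
Adjusted monthly = $1,020.71 + $29.93 = $1,050.64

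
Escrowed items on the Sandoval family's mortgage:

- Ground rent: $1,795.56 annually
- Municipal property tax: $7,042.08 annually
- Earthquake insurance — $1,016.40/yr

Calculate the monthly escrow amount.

Ground rent: $1,795.56 per year
Municipal property tax: $7,042.08 per year
Earthquake insurance: $1,016.40 per year
Yearly total = $1,795.56 + $7,042.08 + $1,016.40 = $9,854.04
Per month = $9,854.04 ÷ 12 = $821.17

$821.17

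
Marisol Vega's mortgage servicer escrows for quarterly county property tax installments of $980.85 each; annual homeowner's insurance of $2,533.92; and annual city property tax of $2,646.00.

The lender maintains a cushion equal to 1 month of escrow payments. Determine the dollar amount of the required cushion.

County property tax — $980.85 × 4 = $3,923.40 per year
Homeowner's insurance — $2,533.92 per year
City property tax — $2,646.00 per year
Annual escrow total = $3,923.40 + $2,533.92 + $2,646.00 = $9,103.32
Base monthly escrow = $9,103.32 / 12 = $758.61
Cushion = 1 × $758.61 = $758.61

$758.61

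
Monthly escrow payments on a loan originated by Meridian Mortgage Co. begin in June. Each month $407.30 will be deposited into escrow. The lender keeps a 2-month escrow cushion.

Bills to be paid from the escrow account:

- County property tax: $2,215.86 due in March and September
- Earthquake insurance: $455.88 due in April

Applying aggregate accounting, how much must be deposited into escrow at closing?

Cushion = 2 × $407.30 = $814.60
Trial balance (start $0, +$407.30 each month, − disbursements):
  Jun: +$407.30 → $407.30
  Jul: +$407.30 → $814.60
  Aug: +$407.30 → $1,221.90
  Sep: +$407.30 − $2,215.86 → -$586.66
  Oct: +$407.30 → -$179.36
  Nov: +$407.30 → $227.94
  Dec: +$407.30 → $635.24
  Jan: +$407.30 → $1,042.54
  Feb: +$407.30 → $1,449.84
  Mar: +$407.30 − $2,215.86 → -$358.72
  Apr: +$407.30 − $455.88 → -$407.30
  May: +$407.30 → $0.00
Lowest trial balance = -$586.66 (Sep)
Initial deposit = cushion − low point = $814.60 − (-$586.66) = $1,401.26

$1,401.26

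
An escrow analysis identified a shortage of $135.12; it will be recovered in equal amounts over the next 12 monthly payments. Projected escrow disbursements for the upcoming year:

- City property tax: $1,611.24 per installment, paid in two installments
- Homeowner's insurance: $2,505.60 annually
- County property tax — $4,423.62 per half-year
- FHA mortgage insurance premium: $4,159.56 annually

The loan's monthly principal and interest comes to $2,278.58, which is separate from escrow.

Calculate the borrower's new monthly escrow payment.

$1,572.50

City property tax: $1,611.24 × 2 = $3,222.48 annually
Homeowner's insurance: $2,505.60 annually
County property tax: $4,423.62 × 2 = $8,847.24 annually
FHA mortgage insurance premium: $4,159.56 annually
Yearly total = $3,222.48 + $2,505.60 + $8,847.24 + $4,159.56 = $18,734.88
Monthly = $18,734.88 ÷ 12 = $1,561.24
Monthly shortage recovery: $135.12 ÷ 12 = $11.26
New monthly escrow = $1,561.24 + $11.26 = $1,572.50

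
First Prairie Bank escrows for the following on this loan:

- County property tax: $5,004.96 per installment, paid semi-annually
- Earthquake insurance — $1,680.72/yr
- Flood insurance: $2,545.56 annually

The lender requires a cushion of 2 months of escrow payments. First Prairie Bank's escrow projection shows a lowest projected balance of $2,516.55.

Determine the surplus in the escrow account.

$143.85

County property tax: $5,004.96 × 2 = $10,009.92
Earthquake insurance: $1,680.72
Flood insurance: $2,545.56
Yearly total = $14,236.20
Monthly escrow = $14,236.20 ÷ 12 = $1,186.35
Required cushion = 2 × $1,186.35 = $2,372.70
Excess over cushion: $2,516.55 − $2,372.70 = $143.85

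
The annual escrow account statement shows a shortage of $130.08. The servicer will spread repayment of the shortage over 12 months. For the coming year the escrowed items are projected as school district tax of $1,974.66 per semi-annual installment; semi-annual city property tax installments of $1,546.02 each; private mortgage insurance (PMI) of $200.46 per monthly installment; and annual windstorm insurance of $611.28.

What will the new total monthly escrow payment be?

$849.02

School district tax: $1,974.66 × 2 = $3,949.32
City property tax: $1,546.02 × 2 = $3,092.04
Private mortgage insurance (PMI): $200.46 × 12 = $2,405.52
Windstorm insurance: $611.28
Yearly total = $3,949.32 + $3,092.04 + $2,405.52 + $611.28 = $10,058.16
Monthly = $10,058.16 / 12 = $838.18
Monthly shortage recovery: $130.08 ÷ 12 = $10.84
Adjusted monthly = $838.18 + $10.84 = $849.02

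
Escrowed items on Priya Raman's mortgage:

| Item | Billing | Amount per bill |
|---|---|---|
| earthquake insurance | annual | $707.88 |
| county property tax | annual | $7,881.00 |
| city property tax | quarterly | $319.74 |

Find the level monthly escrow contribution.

$822.32

Earthquake insurance = $707.88
County property tax = $7,881.00
City property tax = $319.74 × 4 = $1,278.96
Combined annual = $9,867.84
Monthly escrow = $9,867.84 / 12 = $822.32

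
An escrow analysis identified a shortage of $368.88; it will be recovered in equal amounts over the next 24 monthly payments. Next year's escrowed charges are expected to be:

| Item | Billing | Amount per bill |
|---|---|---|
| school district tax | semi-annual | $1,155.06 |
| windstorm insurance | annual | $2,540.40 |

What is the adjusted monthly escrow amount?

$419.58

School district tax = $1,155.06 × 2 = $2,310.12 per year
Windstorm insurance = $2,540.40 per year
Total annual escrow = $4,850.52
Monthly = $4,850.52 ÷ 12 = $404.21
Shortage spread = $368.88 ÷ 24 = $15.37/mo
New monthly escrow = $404.21 + $15.37 = $419.58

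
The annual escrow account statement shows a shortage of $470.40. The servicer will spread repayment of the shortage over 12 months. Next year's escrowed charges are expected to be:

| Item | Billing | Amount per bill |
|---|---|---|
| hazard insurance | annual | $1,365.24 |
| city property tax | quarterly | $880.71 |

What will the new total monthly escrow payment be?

Hazard insurance = $1,365.24 annually
City property tax = $880.71 × 4 = $3,522.84 annually
Total annual escrow = $4,888.08
Monthly = $4,888.08 / 12 = $407.34
Shortage spread = $470.40 / 12 = $39.20/mo
Adjusted monthly = $407.34 + $39.20 = $446.54

$446.54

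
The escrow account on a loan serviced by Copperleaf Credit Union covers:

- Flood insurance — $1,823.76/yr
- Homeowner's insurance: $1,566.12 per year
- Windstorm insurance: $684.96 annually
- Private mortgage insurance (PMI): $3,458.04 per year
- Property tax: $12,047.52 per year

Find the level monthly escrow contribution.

Flood insurance: $1,823.76
Homeowner's insurance: $1,566.12
Windstorm insurance: $684.96
Private mortgage insurance (PMI): $3,458.04
Property tax: $12,047.52
Yearly total = $1,823.76 + $1,566.12 + $684.96 + $3,458.04 + $12,047.52 = $19,580.40
Monthly = $19,580.40 / 12 = $1,631.70

$1,631.70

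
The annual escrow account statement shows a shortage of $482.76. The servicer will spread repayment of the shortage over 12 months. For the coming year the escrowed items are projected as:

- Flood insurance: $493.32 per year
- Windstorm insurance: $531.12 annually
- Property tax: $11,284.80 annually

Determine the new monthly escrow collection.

Flood insurance: $493.32/yr
Windstorm insurance: $531.12/yr
Property tax: $11,284.80/yr
Total per year = $12,309.24
Per month = $12,309.24 / 12 = $1,025.77
Monthly shortage recovery: $482.76 / 12 = $40.23
New monthly escrow = $1,025.77 + $40.23 = $1,066.00

$1,066.00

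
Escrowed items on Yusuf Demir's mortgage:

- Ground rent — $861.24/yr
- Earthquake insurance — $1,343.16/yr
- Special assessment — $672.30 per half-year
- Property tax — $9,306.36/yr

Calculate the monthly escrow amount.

Ground rent — $861.24/yr
Earthquake insurance — $1,343.16/yr
Special assessment — $672.30 × 2 = $1,344.60/yr
Property tax — $9,306.36/yr
Combined annual = $861.24 + $1,343.16 + $1,344.60 + $9,306.36 = $12,855.36
Per month = $12,855.36 ÷ 12 = $1,071.28

$1,071.28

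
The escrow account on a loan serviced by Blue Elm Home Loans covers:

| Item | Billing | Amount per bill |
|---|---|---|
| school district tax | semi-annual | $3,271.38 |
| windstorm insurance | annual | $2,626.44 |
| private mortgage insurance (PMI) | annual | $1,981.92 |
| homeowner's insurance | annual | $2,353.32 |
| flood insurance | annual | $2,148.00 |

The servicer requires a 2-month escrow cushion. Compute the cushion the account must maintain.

School district tax — $3,271.38 × 2 = $6,542.76
Windstorm insurance — $2,626.44
Private mortgage insurance (PMI) — $1,981.92
Homeowner's insurance — $2,353.32
Flood insurance — $2,148.00
Total per year = $6,542.76 + $2,626.44 + $1,981.92 + $2,353.32 + $2,148.00 = $15,652.44
Base monthly escrow = $15,652.44 / 12 = $1,304.37
Reserve = 2 × $1,304.37 = $2,608.74

$2,608.74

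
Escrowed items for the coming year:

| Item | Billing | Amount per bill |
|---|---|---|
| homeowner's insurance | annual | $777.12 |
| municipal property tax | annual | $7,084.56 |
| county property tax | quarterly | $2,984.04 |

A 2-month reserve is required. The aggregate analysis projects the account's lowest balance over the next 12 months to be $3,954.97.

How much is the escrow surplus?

$655.33

Homeowner's insurance = $777.12 per year
Municipal property tax = $7,084.56 per year
County property tax = $2,984.04 × 4 = $11,936.16 per year
Combined annual = $777.12 + $7,084.56 + $11,936.16 = $19,797.84
Monthly = $19,797.84 / 12 = $1,649.82
Required reserve = 2 × $1,649.82 = $3,299.64
Excess over cushion: $3,954.97 − $3,299.64 = $655.33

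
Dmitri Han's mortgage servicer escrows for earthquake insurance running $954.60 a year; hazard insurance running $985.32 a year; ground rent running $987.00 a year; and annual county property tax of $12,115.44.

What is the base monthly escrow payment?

$1,253.53

Earthquake insurance = $954.60 annually
Hazard insurance = $985.32 annually
Ground rent = $987.00 annually
County property tax = $12,115.44 annually
Annual escrow total = $954.60 + $985.32 + $987.00 + $12,115.44 = $15,042.36
Monthly escrow = $15,042.36 / 12 = $1,253.53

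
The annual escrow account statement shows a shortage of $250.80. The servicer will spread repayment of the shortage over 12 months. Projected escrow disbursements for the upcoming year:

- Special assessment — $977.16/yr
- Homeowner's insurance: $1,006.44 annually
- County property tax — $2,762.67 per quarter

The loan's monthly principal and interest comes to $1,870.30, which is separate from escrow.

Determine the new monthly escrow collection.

Special assessment — $977.16 per year
Homeowner's insurance — $1,006.44 per year
County property tax — $2,762.67 × 4 = $11,050.68 per year
Combined annual = $13,034.28
Monthly escrow = $13,034.28 / 12 = $1,086.19
Shortage per month = $250.80 ÷ 12 = $20.90
Adjusted monthly = $1,086.19 + $20.90 = $1,107.09

$1,107.09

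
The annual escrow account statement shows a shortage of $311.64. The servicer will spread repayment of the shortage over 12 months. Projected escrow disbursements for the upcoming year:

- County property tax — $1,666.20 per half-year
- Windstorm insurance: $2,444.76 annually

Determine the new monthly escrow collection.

County property tax = $1,666.20 × 2 = $3,332.40 per year
Windstorm insurance = $2,444.76 per year
Annual escrow total = $5,777.16
Base monthly escrow = $5,777.16 / 12 = $481.43
Shortage spread = $311.64 ÷ 12 = $25.97/mo
Adjusted monthly = $481.43 + $25.97 = $507.40

$507.40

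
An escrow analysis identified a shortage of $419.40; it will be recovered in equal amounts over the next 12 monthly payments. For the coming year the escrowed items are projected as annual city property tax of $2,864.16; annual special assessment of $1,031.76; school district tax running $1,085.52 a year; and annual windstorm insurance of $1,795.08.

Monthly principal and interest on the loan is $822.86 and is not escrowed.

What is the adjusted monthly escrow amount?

$599.66

City property tax — $2,864.16
Special assessment — $1,031.76
School district tax — $1,085.52
Windstorm insurance — $1,795.08
Total annual escrow = $2,864.16 + $1,031.76 + $1,085.52 + $1,795.08 = $6,776.52
Monthly = $6,776.52 ÷ 12 = $564.71
Shortage spread = $419.40 ÷ 12 = $34.95/mo
New monthly escrow = $564.71 + $34.95 = $599.66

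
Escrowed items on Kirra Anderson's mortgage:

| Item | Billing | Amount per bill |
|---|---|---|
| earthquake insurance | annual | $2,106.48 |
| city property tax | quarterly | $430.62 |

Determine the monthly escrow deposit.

Earthquake insurance = $2,106.48/yr
City property tax = $430.62 × 4 = $1,722.48/yr
Total annual escrow = $2,106.48 + $1,722.48 = $3,828.96
Per month = $3,828.96 ÷ 12 = $319.08

$319.08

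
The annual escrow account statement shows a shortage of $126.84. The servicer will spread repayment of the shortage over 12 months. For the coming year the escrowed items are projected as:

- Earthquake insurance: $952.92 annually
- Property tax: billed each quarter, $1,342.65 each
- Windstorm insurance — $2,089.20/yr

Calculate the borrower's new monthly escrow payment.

$711.63

Earthquake insurance = $952.92 annually
Property tax = $1,342.65 × 4 = $5,370.60 annually
Windstorm insurance = $2,089.20 annually
Total annual escrow = $952.92 + $5,370.60 + $2,089.20 = $8,412.72
Per month = $8,412.72 ÷ 12 = $701.06
Shortage per month = $126.84 / 12 = $10.57
New monthly escrow = $701.06 + $10.57 = $711.63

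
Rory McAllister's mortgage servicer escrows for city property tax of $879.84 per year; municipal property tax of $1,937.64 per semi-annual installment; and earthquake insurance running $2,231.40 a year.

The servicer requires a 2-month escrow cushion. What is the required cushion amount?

$1,164.42

City property tax — $879.84 per year
Municipal property tax — $1,937.64 × 2 = $3,875.28 per year
Earthquake insurance — $2,231.40 per year
Yearly total = $879.84 + $3,875.28 + $2,231.40 = $6,986.52
Monthly = $6,986.52 ÷ 12 = $582.21
Reserve = 2 × $582.21 = $1,164.42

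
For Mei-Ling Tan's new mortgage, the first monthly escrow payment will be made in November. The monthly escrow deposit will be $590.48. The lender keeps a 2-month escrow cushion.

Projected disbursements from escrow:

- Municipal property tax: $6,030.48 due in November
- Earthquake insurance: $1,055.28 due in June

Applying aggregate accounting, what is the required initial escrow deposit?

Cushion = 2 × $590.48 = $1,180.96
Trial balance (start $0, +$590.48 each month, − disbursements):
  Nov: +$590.48 − $6,030.48 → -$5,440.00
  Dec: +$590.48 → -$4,849.52
  Jan: +$590.48 → -$4,259.04
  Feb: +$590.48 → -$3,668.56
  Mar: +$590.48 → -$3,078.08
  Apr: +$590.48 → -$2,487.60
  May: +$590.48 → -$1,897.12
  Jun: +$590.48 − $1,055.28 → -$2,361.92
  Jul: +$590.48 → -$1,771.44
  Aug: +$590.48 → -$1,180.96
  Sep: +$590.48 → -$590.48
  Oct: +$590.48 → $0.00
Lowest trial balance = -$5,440.00 (Nov)
Initial deposit = cushion − low point = $1,180.96 − (-$5,440.00) = $6,620.96

$6,620.96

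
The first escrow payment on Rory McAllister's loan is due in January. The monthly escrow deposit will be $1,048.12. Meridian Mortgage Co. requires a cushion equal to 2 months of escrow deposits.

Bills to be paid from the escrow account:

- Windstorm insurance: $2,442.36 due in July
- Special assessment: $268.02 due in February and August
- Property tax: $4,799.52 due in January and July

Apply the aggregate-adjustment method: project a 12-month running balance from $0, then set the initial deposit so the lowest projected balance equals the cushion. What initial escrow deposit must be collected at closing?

$7,068.82

Cushion = 2 × $1,048.12 = $2,096.24
Trial balance (start $0, +$1,048.12 each month, − disbursements):
  Jan: +$1,048.12 − $4,799.52 → -$3,751.40
  Feb: +$1,048.12 − $268.02 → -$2,971.30
  Mar: +$1,048.12 → -$1,923.18
  Apr: +$1,048.12 → -$875.06
  May: +$1,048.12 → $173.06
  Jun: +$1,048.12 → $1,221.18
  Jul: +$1,048.12 − $7,241.88 → -$4,972.58
  Aug: +$1,048.12 − $268.02 → -$4,192.48
  Sep: +$1,048.12 → -$3,144.36
  Oct: +$1,048.12 → -$2,096.24
  Nov: +$1,048.12 → -$1,048.12
  Dec: +$1,048.12 → $0.00
Lowest trial balance = -$4,972.58 (Jul)
Initial deposit = cushion − low point = $2,096.24 − (-$4,972.58) = $7,068.82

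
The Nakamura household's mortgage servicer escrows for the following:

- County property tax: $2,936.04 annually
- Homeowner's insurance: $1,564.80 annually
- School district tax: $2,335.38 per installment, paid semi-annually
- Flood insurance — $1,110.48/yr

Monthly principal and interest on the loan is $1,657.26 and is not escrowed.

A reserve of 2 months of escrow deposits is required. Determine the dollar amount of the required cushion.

County property tax — $2,936.04 annually
Homeowner's insurance — $1,564.80 annually
School district tax — $2,335.38 × 2 = $4,670.76 annually
Flood insurance — $1,110.48 annually
Total annual escrow = $2,936.04 + $1,564.80 + $4,670.76 + $1,110.48 = $10,282.08
Base monthly escrow = $10,282.08 / 12 = $856.84
Cushion = 2 × $856.84 = $1,713.68

$1,713.68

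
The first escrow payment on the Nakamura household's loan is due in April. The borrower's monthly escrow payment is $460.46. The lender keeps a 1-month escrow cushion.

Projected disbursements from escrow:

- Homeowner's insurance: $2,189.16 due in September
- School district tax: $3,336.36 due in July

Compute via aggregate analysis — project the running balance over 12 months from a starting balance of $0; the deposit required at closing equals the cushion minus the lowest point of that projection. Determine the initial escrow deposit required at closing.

Cushion = 1 × $460.46 = $460.46
Trial balance (start $0, +$460.46 each month, − disbursements):
  Apr: +$460.46 → $460.46
  May: +$460.46 → $920.92
  Jun: +$460.46 → $1,381.38
  Jul: +$460.46 − $3,336.36 → -$1,494.52
  Aug: +$460.46 → -$1,034.06
  Sep: +$460.46 − $2,189.16 → -$2,762.76
  Oct: +$460.46 → -$2,302.30
  Nov: +$460.46 → -$1,841.84
  Dec: +$460.46 → -$1,381.38
  Jan: +$460.46 → -$920.92
  Feb: +$460.46 → -$460.46
  Mar: +$460.46 → $0.00
Lowest trial balance = -$2,762.76 (Sep)
Initial deposit = cushion − low point = $460.46 − (-$2,762.76) = $3,223.22

$3,223.22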